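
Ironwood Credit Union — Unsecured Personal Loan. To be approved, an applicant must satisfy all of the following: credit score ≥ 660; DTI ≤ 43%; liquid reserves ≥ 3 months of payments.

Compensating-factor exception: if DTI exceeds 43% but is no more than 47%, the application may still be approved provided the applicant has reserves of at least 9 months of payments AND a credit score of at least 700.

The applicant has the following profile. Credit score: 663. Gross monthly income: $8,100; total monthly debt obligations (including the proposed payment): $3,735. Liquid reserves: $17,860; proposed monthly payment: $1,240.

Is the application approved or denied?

Denied

Credit score 663 ≥ 660 (meets base)
DTI = 3,735/8,100 = 46.1% > 43% — standard DTI limit exceeded.
Liquid reserves cover 17,860/1,240 = 14.4 months — ≥ 3 required
46.1% falls in the override range (43%–47%), so the compensating-factor test applies.
Reserves 14.4 ≥ 9 months; credit score 663 < 700.
Override conditions not both satisfied; exception does not apply.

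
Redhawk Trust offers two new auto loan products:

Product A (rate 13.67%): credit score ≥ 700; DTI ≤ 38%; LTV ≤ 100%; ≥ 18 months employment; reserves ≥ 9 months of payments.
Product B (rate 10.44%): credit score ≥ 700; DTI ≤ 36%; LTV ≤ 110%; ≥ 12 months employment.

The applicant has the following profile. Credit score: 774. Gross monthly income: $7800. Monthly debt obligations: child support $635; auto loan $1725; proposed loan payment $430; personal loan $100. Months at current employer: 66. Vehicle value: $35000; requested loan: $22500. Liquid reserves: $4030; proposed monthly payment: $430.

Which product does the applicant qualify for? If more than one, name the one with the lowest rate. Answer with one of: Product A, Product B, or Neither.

Product A

Total debts = (635 + 1,725 + 430 + 100) = 2,890; DTI = 2,890/7,800 = 37.1%.
LTV = 22,500/35,000 = 64.3%.
Reserves = 4,030/430 = 9.4 months.
Product A: score 774 ≥ 700; DTI 37.1% ≤ 38%; LTV 64.3% ≤ 100%; employment 66 ≥ 18 mo; reserves 9.4 ≥ 9 mo → qualifies.
Product B: score 774 ≥ 700; DTI 37.1% > 36%; LTV 64.3% ≤ 110%; employment 66 ≥ 12 mo → does not qualify.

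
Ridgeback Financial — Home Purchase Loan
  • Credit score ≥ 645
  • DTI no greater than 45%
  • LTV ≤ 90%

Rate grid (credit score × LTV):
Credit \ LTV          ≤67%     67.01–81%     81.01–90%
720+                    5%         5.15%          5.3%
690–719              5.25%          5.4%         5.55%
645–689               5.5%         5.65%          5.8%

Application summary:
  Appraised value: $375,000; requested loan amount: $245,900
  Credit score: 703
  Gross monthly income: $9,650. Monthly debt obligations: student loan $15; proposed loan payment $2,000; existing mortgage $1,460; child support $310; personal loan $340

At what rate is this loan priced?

5.25%

Credit score 703 ≥ 645; Total monthly debts = (15 + 2,000 + 1,460 + 310 + 340) = 4,125. Debt-to-income = 4,125/9,650 = 42.7% — meets 45% limit
LTV = 245,900/375,000 = 65.6% ≤ 90%
Score 703 is in the 690–719 band; LTV 65.6% is in the ≤67% band → 5.25%.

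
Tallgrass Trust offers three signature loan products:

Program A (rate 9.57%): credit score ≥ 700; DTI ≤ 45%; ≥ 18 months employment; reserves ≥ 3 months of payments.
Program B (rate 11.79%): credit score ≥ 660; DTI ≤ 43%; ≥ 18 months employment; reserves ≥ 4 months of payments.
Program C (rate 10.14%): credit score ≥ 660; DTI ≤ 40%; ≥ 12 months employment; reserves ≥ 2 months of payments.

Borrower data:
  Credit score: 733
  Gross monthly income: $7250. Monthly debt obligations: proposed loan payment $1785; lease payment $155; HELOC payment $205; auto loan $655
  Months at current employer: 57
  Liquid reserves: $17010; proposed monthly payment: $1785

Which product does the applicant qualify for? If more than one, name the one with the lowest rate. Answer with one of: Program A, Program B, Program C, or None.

Total debts = (1,785 + 155 + 205 + 655) = 2,800; DTI = 2,800/7,250 = 38.6%.
Reserves = 17,010/1,785 = 9.5 months.
Program A: score 733 ≥ 700; DTI 38.6% ≤ 45%; employment 57 ≥ 18 mo; reserves 9.5 ≥ 3 mo → qualifies.
Program B: score 733 ≥ 660; DTI 38.6% ≤ 43%; employment 57 ≥ 18 mo; reserves 9.5 ≥ 4 mo → qualifies.
Program C: score 733 ≥ 660; DTI 38.6% ≤ 40%; employment 57 ≥ 12 mo; reserves 9.5 ≥ 2 mo → qualifies.
Qualifying: Program A, Program B, Program C. Lowest rate is 9.57% → Program A.

Program A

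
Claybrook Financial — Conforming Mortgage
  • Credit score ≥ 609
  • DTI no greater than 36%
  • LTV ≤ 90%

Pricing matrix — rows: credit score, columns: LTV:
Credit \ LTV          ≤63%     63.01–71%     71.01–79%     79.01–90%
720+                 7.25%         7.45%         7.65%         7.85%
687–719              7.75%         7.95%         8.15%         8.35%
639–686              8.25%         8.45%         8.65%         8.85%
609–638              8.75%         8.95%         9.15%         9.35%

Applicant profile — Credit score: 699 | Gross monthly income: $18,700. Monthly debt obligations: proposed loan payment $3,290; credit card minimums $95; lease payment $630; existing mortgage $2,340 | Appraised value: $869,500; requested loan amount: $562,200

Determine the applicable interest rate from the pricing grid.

7.95%

Credit score 699 ≥ 609; Total monthly debts = (3,290 + 95 + 630 + 2,340) = 6,355. Debt-to-income = 6,355/18,700 = 34% — meets 36% limit
LTV: 562,200 ÷ 869,500 = 64.7%, within 90% cap
Score 699 is in the 687–719 band; LTV 64.7% is in the 63.01–71% band → 7.95%.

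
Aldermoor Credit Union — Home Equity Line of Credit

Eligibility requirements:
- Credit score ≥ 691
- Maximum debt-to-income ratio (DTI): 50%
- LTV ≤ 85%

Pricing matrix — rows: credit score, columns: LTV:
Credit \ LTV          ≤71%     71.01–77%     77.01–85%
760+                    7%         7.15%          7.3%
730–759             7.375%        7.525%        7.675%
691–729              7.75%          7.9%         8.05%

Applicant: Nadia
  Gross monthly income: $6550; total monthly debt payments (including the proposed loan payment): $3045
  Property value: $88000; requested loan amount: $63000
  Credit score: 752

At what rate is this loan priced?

7.525%

Credit score 752 ≥ 691; DTI = 3,045/6,550 = 46.5% ≤ 50%
LTV = 63,000/88,000 = 71.6% ≤ 85%
Credit 752 → row 730–759; LTV 71.6% → column 71.01–77%. Grid cell → 7.525%.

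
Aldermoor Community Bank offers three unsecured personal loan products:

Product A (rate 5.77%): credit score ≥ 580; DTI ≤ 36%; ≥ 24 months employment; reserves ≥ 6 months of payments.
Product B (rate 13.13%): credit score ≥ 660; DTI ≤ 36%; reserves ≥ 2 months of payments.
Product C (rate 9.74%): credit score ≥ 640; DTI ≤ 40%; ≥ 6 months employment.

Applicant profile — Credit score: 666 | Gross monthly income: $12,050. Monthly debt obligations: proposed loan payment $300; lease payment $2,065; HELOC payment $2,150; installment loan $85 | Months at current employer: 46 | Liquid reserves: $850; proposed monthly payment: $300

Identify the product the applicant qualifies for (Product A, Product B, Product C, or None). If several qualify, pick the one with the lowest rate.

Product C

Total debts = (300 + 2,065 + 2,150 + 85) = 4,600; DTI = 4,600/12,050 = 38.2%.
Reserves = 850/300 = 2.8 months.
Product A: score 666 ≥ 580; DTI 38.2% > 36%; employment 46 ≥ 24 mo; reserves 2.8 < 6 mo → does not qualify.
Product B: score 666 ≥ 660; DTI 38.2% > 36%; reserves 2.8 ≥ 2 mo → does not qualify.
Product C: score 666 ≥ 640; DTI 38.2% ≤ 40%; employment 46 ≥ 6 mo → qualifies.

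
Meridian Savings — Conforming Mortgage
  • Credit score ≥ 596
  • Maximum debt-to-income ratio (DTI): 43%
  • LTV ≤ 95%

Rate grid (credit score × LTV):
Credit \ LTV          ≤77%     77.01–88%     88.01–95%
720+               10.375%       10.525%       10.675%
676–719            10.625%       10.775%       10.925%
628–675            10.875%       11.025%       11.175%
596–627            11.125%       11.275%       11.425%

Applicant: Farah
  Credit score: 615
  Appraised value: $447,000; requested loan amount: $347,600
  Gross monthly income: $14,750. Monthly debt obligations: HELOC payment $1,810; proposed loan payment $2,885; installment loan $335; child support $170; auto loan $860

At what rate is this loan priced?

Credit score 615 ≥ 596; Total monthly debts = (1,810 + 2,885 + 335 + 170 + 860) = 6,060. DTI: 6,060 ÷ 14,750 = 41.1%, within the 43% cap
LTV = 347,600/447,000 = 77.8% ≤ 95%
Credit 615 → row 596–627; LTV 77.8% → column 77.01–88%. Grid cell → 11.275%.

11.275%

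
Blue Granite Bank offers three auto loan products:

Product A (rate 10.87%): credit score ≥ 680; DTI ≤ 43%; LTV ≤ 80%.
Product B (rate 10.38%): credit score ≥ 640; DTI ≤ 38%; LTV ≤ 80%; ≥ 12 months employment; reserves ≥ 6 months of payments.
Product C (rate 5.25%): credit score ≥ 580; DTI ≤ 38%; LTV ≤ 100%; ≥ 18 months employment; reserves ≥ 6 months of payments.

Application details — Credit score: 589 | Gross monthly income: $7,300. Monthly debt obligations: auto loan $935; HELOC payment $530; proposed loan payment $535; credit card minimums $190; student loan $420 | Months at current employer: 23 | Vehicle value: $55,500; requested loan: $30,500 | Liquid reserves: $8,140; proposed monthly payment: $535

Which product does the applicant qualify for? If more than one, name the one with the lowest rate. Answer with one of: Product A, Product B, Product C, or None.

Product C

Total debts = (935 + 530 + 535 + 190 + 420) = 2,610; DTI = 2,610/7,300 = 35.8%.
LTV = 30,500/55,500 = 55%.
Reserves = 8,140/535 = 15.2 months.
Product A: score 589 < 680; DTI 35.8% ≤ 43%; LTV 55% ≤ 80% → does not qualify.
Product B: score 589 < 640; DTI 35.8% ≤ 38%; LTV 55% ≤ 80%; employment 23 ≥ 12 mo; reserves 15.2 ≥ 6 mo → does not qualify.
Product C: score 589 ≥ 580; DTI 35.8% ≤ 38%; LTV 55% ≤ 100%; employment 23 ≥ 18 mo; reserves 15.2 ≥ 6 mo → qualifies.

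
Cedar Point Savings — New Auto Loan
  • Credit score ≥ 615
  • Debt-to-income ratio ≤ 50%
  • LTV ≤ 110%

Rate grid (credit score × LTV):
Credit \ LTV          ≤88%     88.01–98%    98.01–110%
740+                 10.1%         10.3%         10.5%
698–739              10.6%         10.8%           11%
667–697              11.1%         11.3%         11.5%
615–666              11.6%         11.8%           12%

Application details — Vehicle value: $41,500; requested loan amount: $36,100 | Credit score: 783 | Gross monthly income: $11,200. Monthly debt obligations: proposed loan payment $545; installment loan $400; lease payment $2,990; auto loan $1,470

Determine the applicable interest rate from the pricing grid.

Credit score 783 ≥ 615; Total monthly debts = (545 + 400 + 2,990 + 1,470) = 5,405. DTI: 5,405 ÷ 11,200 = 48.3%, within the 50% cap
Loan-to-value = 36,100/41,500 = 87% — pass (110% max)
Score 783 is in the 740+ band; LTV 87% is in the ≤88% band → 10.1%.

10.1%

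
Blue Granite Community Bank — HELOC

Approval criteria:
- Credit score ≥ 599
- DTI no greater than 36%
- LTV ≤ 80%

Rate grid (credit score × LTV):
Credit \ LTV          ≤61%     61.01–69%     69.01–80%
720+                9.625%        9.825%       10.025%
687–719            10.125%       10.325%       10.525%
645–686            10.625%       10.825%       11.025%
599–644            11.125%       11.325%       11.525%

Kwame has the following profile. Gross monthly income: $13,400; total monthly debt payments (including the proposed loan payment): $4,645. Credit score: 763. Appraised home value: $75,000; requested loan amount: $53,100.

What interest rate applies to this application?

10.025%

Credit score 763 ≥ 599; DTI: 4,645 ÷ 13,400 = 34.7%, within the 36% cap
Loan-to-value = 53,100/75,000 = 70.8% — pass (80% max)
Credit 763 → row 720+; LTV 70.8% → column 69.01–80%. Grid cell → 10.025%.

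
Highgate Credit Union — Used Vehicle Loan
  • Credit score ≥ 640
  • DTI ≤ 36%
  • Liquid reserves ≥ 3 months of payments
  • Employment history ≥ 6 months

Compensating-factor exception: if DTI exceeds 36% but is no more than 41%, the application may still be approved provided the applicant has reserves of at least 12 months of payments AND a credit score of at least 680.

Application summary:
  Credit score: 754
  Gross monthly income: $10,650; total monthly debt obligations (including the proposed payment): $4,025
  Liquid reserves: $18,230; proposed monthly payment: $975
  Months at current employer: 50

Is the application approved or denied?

Credit score 754 ≥ 640 (meets base)
DTI = 4,025/10,650 = 37.8% > 36% — standard DTI limit exceeded.
Reserves = 18,230/975 = 18.7 months ≥ 3
Employment 50 ≥ 6 months
37.8% falls in the override range (36%–41%), so the compensating-factor test applies.
Reserves 18.7 ≥ 12 months; credit score 754 ≥ 680.
Both compensating conditions met → exception applies.

Approved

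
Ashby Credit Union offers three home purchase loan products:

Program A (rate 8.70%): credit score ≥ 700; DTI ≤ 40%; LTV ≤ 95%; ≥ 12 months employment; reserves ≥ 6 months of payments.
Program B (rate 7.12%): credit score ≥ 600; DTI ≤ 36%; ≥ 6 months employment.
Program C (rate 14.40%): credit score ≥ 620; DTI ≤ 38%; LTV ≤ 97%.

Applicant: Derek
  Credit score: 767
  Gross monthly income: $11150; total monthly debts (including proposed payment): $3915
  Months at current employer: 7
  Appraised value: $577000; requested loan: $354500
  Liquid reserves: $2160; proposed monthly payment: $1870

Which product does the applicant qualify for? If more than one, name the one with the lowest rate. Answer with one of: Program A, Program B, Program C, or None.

DTI = 3,915/11,150 = 35.1%.
LTV = 354,500/577,000 = 61.4%.
Reserves = 2,160/1,870 = 1.2 months.
Program A: score 767 ≥ 700; DTI 35.1% ≤ 40%; LTV 61.4% ≤ 95%; employment 7 < 12 mo; reserves 1.2 < 6 mo → does not qualify.
Program B: score 767 ≥ 600; DTI 35.1% ≤ 36%; employment 7 ≥ 6 mo → qualifies.
Program C: score 767 ≥ 620; DTI 35.1% ≤ 38%; LTV 61.4% ≤ 97% → qualifies.
Qualifying: Program B, Program C. Lowest rate is 7.12% → Program B.

Program B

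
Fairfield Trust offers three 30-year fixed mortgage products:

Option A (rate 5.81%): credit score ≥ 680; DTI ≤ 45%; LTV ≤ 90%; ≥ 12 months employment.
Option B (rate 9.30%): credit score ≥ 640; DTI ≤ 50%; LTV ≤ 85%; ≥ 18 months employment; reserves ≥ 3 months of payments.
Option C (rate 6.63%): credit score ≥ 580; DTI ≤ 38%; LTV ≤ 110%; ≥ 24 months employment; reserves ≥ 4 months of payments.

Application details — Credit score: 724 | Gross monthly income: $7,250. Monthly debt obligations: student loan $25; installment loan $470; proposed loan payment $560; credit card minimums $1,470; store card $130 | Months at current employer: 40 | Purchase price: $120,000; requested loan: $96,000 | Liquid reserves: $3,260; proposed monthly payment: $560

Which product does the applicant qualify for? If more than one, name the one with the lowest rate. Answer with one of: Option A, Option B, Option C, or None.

Option A

Total debts = (25 + 470 + 560 + 1,470 + 130) = 2,655; DTI = 2,655/7,250 = 36.6%.
LTV = 96,000/120,000 = 80%.
Reserves = 3,260/560 = 5.8 months.
Option A: score 724 ≥ 680; DTI 36.6% ≤ 45%; LTV 80% ≤ 90%; employment 40 ≥ 12 mo → qualifies.
Option B: score 724 ≥ 640; DTI 36.6% ≤ 50%; LTV 80% ≤ 85%; employment 40 ≥ 18 mo; reserves 5.8 ≥ 3 mo → qualifies.
Option C: score 724 ≥ 580; DTI 36.6% ≤ 38%; LTV 80% ≤ 110%; employment 40 ≥ 24 mo; reserves 5.8 ≥ 4 mo → qualifies.
Qualifying: Option A, Option B, Option C. Lowest rate is 5.81% → Option A.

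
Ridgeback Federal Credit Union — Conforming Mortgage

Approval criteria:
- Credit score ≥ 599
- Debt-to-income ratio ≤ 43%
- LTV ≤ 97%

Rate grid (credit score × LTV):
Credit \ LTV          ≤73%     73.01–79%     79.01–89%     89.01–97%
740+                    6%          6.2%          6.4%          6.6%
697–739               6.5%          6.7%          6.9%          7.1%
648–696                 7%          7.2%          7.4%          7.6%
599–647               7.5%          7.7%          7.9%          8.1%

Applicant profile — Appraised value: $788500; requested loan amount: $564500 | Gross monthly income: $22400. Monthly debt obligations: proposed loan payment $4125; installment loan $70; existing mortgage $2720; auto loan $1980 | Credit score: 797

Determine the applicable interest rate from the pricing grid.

Credit score 797 ≥ 599; Total monthly debts = (4,125 + 70 + 2,720 + 1,980) = 8,895. Debt-to-income = 8,895/22,400 = 39.7% — meets 43% limit
LTV: 564,500 ÷ 788,500 = 71.6%, within 97% cap
Credit 797 → row 740+; LTV 71.6% → column ≤73%. Grid cell → 6%.

6%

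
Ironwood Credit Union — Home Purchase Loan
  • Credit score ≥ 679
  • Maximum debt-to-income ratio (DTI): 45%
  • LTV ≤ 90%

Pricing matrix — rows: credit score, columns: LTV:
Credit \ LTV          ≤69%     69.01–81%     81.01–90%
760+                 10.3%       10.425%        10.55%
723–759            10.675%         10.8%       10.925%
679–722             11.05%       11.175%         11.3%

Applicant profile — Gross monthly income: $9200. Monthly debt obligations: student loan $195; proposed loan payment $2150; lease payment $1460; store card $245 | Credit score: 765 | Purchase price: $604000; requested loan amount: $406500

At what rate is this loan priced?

Credit score 765 ≥ 679; Total monthly debts = (195 + 2,150 + 1,460 + 245) = 4,050. DTI: 4,050 ÷ 9,200 = 44%, within the 45% cap
LTV: 406,500 ÷ 604,000 = 67.3%, within 90% cap
Score 765 is in the 760+ band; LTV 67.3% is in the ≤69% band → 10.3%.

10.3%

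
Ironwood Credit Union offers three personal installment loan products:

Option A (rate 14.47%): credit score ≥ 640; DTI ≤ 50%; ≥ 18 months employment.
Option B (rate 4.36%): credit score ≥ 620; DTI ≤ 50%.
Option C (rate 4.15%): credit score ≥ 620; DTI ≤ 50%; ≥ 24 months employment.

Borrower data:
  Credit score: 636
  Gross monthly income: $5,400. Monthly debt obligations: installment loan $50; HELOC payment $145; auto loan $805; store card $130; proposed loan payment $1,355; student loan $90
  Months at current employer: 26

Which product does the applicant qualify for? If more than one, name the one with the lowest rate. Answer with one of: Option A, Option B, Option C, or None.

Option C

Total debts = (50 + 145 + 805 + 130 + 1,355 + 90) = 2,575; DTI = 2,575/5,400 = 47.7%.
Option A: score 636 < 640; DTI 47.7% ≤ 50%; employment 26 ≥ 18 mo → does not qualify.
Option B: score 636 ≥ 620; DTI 47.7% ≤ 50% → qualifies.
Option C: score 636 ≥ 620; DTI 47.7% ≤ 50%; employment 26 ≥ 24 mo → qualifies.
Qualifying: Option B, Option C. Lowest rate is 4.15% → Option C.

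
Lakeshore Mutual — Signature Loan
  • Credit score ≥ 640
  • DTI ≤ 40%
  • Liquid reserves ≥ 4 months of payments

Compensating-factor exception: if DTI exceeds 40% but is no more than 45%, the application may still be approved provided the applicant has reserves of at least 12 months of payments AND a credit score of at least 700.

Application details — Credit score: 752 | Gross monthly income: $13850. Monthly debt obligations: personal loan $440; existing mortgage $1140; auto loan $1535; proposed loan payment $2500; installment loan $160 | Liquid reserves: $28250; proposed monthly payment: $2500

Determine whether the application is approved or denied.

Denied

Credit score 752 ≥ 640 (meets base)
Total debts = (440 + 1,140 + 1,535 + 2,500 + 160) = 5,775. DTI: 5,775 ÷ 13,850 = 41.7%, over the 40% base limit.
Reserves = 28,250/2,500 = 11.3 months ≥ 4
DTI 41.7% is within the 40%–45% exception band; checking compensating factors.
Reserves 11.3 < 12 months; credit score 752 ≥ 700.
Override conditions not both satisfied; exception does not apply.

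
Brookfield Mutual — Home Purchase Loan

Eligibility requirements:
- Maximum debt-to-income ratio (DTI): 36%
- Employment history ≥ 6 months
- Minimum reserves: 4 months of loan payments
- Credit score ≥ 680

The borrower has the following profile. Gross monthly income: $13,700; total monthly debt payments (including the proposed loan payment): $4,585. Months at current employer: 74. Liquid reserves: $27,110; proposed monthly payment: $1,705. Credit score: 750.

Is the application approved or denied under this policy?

Debt-to-income = 4,585/13,700 = 33.5% — meets 36% limit
Employment 74 ≥ 6 months
Liquid reserves cover 27,110/1,705 = 15.9 months — ≥ 4 required
Credit score 750 ≥ 680 (meets)
All criteria satisfied.

Approved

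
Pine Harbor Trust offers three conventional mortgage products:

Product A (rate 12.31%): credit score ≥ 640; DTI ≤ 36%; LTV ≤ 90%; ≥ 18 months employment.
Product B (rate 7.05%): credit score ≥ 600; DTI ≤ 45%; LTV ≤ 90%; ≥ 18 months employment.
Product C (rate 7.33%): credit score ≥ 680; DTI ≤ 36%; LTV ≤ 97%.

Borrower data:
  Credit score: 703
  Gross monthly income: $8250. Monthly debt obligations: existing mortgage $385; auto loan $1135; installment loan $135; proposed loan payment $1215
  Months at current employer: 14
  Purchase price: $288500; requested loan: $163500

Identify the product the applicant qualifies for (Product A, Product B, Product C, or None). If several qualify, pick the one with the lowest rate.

Product C

Total debts = (385 + 1,135 + 135 + 1,215) = 2,870; DTI = 2,870/8,250 = 34.8%.
LTV = 163,500/288,500 = 56.7%.
Product A: score 703 ≥ 640; DTI 34.8% ≤ 36%; LTV 56.7% ≤ 90%; employment 14 < 18 mo → does not qualify.
Product B: score 703 ≥ 600; DTI 34.8% ≤ 45%; LTV 56.7% ≤ 90%; employment 14 < 18 mo → does not qualify.
Product C: score 703 ≥ 680; DTI 34.8% ≤ 36%; LTV 56.7% ≤ 97% → qualifies.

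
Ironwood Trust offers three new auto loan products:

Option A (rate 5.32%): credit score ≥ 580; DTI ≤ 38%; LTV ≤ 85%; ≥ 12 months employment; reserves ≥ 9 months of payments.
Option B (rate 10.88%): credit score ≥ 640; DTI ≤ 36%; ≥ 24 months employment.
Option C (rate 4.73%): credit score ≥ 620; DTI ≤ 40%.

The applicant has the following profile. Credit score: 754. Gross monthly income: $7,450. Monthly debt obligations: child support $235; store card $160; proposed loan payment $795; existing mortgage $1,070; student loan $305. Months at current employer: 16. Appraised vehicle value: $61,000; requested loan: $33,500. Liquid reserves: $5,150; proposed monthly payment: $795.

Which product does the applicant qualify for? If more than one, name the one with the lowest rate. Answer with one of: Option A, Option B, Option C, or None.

Total debts = (235 + 160 + 795 + 1,070 + 305) = 2,565; DTI = 2,565/7,450 = 34.4%.
LTV = 33,500/61,000 = 54.9%.
Reserves = 5,150/795 = 6.5 months.
Option A: score 754 ≥ 580; DTI 34.4% ≤ 38%; LTV 54.9% ≤ 85%; employment 16 ≥ 12 mo; reserves 6.5 < 9 mo → does not qualify.
Option B: score 754 ≥ 640; DTI 34.4% ≤ 36%; employment 16 < 24 mo → does not qualify.
Option C: score 754 ≥ 620; DTI 34.4% ≤ 40% → qualifies.

Option C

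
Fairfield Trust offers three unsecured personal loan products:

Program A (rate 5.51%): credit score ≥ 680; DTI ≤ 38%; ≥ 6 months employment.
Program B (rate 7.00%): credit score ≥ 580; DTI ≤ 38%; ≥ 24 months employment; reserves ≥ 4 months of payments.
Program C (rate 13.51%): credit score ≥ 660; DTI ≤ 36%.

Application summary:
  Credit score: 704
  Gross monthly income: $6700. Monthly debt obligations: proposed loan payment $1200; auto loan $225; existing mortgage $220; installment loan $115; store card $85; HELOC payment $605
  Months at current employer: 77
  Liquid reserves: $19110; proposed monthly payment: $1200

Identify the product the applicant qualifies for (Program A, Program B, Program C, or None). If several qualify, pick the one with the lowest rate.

Program A

Total debts = (1,200 + 225 + 220 + 115 + 85 + 605) = 2,450; DTI = 2,450/6,700 = 36.6%.
Reserves = 19,110/1,200 = 15.9 months.
Program A: score 704 ≥ 680; DTI 36.6% ≤ 38%; employment 77 ≥ 6 mo → qualifies.
Program B: score 704 ≥ 580; DTI 36.6% ≤ 38%; employment 77 ≥ 24 mo; reserves 15.9 ≥ 4 mo → qualifies.
Program C: score 704 ≥ 660; DTI 36.6% > 36% → does not qualify.
Qualifying: Program A, Program B. Lowest rate is 5.51% → Program A.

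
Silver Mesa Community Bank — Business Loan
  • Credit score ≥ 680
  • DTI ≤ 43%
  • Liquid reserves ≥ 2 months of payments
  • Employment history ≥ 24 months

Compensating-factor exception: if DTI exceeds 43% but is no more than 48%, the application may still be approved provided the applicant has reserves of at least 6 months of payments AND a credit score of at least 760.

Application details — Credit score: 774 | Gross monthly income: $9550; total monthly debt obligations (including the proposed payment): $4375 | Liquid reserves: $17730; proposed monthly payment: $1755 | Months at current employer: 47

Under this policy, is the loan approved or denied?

Approved

Credit score 774 ≥ 680 (meets base)
DTI: 4,375 ÷ 9,550 = 45.8%, over the 43% base limit.
Reserves: 17,730 ÷ 1,755 = 10.1 months (meets 2-month minimum)
Employment 47 ≥ 24 months
45.8% falls in the override range (43%–48%), so the compensating-factor test applies.
Override check — reserves: 10.1 mo (ok); score: 774 (ok).
Both compensating conditions met → exception applies.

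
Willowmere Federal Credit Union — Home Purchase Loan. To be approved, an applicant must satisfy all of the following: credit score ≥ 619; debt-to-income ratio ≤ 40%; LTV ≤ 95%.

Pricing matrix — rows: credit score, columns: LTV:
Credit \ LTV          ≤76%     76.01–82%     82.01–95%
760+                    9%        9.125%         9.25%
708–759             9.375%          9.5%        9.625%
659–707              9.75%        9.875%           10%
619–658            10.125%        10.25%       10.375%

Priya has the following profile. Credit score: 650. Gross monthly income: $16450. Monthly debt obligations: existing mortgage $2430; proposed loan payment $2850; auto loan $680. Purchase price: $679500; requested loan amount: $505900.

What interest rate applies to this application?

10.125%

Credit score 650 ≥ 619; Total monthly debts = (2,430 + 2,850 + 680) = 5,960. Debt-to-income = 5,960/16,450 = 36.2% — meets 40% limit
LTV = 505,900/679,500 = 74.5% ≤ 95%
Score 650 is in the 619–658 band; LTV 74.5% is in the ≤76% band → 10.125%.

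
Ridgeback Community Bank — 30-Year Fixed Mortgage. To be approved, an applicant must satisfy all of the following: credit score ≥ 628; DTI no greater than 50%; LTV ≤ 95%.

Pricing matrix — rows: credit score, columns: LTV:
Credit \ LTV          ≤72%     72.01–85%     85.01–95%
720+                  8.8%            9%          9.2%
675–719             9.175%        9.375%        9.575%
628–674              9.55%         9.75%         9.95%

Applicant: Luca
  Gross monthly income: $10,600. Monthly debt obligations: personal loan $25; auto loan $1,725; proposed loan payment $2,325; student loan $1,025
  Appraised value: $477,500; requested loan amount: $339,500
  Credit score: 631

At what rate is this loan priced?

9.55%

Credit score 631 ≥ 628; Total monthly debts = (25 + 1,725 + 2,325 + 1,025) = 5,100. DTI = 5,100/10,600 = 48.1% ≤ 50%
LTV: 339,500 ÷ 477,500 = 71.1%, within 95% cap
Score 631 is in the 628–674 band; LTV 71.1% is in the ≤72% band → 9.55%.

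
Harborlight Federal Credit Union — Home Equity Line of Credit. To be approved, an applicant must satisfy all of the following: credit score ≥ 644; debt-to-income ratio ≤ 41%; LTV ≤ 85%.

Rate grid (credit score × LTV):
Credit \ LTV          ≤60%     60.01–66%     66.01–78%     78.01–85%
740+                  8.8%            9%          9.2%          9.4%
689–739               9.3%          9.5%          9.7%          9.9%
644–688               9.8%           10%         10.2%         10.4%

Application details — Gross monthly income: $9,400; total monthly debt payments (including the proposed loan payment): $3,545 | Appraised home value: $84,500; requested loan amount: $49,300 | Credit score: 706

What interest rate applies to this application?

Credit score 706 ≥ 644; DTI = 3,545/9,400 = 37.7% ≤ 41%
LTV = 49,300/84,500 = 58.3% ≤ 85%
Row: 706 falls in 689–739. Column: 58.3% falls in ≤60%. Rate = 9.3%.

9.3%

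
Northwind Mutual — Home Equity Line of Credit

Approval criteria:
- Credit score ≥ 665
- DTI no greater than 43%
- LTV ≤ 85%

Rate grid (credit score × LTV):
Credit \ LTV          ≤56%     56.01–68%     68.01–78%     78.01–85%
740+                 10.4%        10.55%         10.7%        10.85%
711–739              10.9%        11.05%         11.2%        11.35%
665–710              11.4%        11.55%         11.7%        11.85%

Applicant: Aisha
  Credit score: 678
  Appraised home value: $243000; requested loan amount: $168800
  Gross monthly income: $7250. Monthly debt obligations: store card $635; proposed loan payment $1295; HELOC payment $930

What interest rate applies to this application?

11.7%

Credit score 678 ≥ 665; Total monthly debts = (635 + 1,295 + 930) = 2,860. DTI: 2,860 ÷ 7,250 = 39.4%, within the 43% cap
LTV = 168,800/243,000 = 69.5% ≤ 85%
Credit 678 → row 665–710; LTV 69.5% → column 68.01–78%. Grid cell → 11.7%.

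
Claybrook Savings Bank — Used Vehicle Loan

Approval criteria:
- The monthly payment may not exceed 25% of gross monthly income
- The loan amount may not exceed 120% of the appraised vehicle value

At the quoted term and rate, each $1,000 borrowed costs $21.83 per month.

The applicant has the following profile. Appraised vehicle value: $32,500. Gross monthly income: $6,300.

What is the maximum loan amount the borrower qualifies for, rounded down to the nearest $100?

Payment cap: 25% × $6,300 = $1,575/month.
At $21.83 per $1,000, that supports 1,575/21.83 × 1,000 ≈ $72,148 → $72,100.
LTV cap: 120% × $32,500 = $39,000 → $39,000.
Binding constraint: loan-to-value.

$39,000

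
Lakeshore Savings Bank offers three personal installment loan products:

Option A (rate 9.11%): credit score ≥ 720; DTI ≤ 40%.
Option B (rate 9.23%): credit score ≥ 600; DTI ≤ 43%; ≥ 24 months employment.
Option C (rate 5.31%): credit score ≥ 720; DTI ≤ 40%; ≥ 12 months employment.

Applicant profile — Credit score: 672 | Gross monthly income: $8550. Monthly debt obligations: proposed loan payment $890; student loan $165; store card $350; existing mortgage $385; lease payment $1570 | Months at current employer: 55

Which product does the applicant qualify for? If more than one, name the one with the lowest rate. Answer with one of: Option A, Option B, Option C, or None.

Total debts = (890 + 165 + 350 + 385 + 1,570) = 3,360; DTI = 3,360/8,550 = 39.3%.
Option A: score 672 < 720; DTI 39.3% ≤ 40% → does not qualify.
Option B: score 672 ≥ 600; DTI 39.3% ≤ 43%; employment 55 ≥ 24 mo → qualifies.
Option C: score 672 < 720; DTI 39.3% ≤ 40%; employment 55 ≥ 12 mo → does not qualify.

Option B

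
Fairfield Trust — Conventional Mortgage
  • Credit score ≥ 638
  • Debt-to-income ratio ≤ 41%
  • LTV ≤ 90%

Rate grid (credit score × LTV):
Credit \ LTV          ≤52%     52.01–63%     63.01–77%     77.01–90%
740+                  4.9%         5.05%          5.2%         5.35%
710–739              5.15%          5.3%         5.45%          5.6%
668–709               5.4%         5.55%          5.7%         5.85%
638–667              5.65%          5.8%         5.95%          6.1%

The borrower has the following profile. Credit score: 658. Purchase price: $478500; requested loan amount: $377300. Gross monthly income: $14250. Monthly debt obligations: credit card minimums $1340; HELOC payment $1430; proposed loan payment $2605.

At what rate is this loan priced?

6.1%

Credit score 658 ≥ 638; Total monthly debts = (1,340 + 1,430 + 2,605) = 5,375. DTI = 5,375/14,250 = 37.7% ≤ 41%
LTV = 377,300/478,500 = 78.9% ≤ 90%
Score 658 is in the 638–667 band; LTV 78.9% is in the 77.01–90% band → 6.1%.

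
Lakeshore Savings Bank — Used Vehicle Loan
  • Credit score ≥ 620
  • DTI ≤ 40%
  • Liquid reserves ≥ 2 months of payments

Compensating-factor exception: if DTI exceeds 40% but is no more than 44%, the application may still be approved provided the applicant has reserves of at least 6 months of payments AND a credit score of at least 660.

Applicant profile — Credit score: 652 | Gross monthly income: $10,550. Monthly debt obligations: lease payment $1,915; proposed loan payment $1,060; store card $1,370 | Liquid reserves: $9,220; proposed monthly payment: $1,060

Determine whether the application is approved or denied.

Denied

Credit score 652 ≥ 620 (meets base)
Total debts = (1,915 + 1,060 + 1,370) = 4,345. DTI = 4,345/10,550 = 41.2% > 40% — standard DTI limit exceeded.
Liquid reserves cover 9,220/1,060 = 8.7 months — ≥ 2 required
DTI 41.2% is within the 40%–44% exception band; checking compensating factors.
Reserves 8.7 ≥ 6 months; credit score 652 < 660.
Override conditions not both satisfied; exception does not apply.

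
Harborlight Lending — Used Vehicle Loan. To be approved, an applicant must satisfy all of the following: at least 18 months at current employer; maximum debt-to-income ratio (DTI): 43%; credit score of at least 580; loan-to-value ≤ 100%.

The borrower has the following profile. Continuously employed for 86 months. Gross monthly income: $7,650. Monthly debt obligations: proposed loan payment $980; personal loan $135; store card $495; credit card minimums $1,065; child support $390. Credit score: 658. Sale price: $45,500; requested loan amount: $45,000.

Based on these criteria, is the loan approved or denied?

Employment 86 ≥ 18 months
Total monthly debts = (980 + 135 + 495 + 1,065 + 390) = 3,065. Debt-to-income = 3,065/7,650 = 40.1% — meets 43% limit
Credit score 658 ≥ 580 (meets)
LTV: 45,000 ÷ 45,500 = 98.9%, within 100% cap
All criteria satisfied.

Approved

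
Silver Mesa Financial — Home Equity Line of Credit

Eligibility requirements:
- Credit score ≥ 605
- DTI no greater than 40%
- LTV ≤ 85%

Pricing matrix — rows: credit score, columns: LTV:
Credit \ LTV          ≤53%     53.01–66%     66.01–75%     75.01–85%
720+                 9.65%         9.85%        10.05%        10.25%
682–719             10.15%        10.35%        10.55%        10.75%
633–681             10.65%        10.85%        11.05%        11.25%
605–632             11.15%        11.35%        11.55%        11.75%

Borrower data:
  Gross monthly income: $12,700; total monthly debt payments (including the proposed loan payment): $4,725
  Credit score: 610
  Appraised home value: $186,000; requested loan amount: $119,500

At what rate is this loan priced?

11.35%

Credit score 610 ≥ 605; DTI: 4,725 ÷ 12,700 = 37.2%, within the 40% cap
LTV = 119,500/186,000 = 64.2% ≤ 85%
Score 610 is in the 605–632 band; LTV 64.2% is in the 53.01–66% band → 11.35%.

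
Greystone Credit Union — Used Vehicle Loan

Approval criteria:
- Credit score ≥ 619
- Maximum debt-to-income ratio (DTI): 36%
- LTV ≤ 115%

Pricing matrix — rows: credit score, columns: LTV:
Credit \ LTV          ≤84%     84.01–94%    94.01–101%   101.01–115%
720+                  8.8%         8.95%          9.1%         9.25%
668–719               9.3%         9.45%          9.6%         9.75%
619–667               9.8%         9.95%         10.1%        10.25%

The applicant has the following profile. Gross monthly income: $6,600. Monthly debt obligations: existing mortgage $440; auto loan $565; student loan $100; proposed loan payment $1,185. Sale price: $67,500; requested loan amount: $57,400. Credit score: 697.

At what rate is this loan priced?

Credit score 697 ≥ 619; Total monthly debts = (440 + 565 + 100 + 1,185) = 2,290. Debt-to-income = 2,290/6,600 = 34.7% — meets 36% limit
LTV = 57,400/67,500 = 85% ≤ 115%
Credit 697 → row 668–719; LTV 85% → column 84.01–94%. Grid cell → 9.45%.

9.45%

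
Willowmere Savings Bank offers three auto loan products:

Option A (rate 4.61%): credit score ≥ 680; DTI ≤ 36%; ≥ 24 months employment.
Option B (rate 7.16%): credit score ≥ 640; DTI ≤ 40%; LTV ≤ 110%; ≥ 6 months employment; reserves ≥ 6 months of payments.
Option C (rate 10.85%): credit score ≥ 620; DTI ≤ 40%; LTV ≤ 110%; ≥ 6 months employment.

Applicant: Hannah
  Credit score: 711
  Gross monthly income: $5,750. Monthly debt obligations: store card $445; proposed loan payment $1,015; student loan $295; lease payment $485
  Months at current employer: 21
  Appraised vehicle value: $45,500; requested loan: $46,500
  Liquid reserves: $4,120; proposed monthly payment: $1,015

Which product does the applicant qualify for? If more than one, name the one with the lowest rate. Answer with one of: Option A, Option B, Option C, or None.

Option C

Total debts = (445 + 1,015 + 295 + 485) = 2,240; DTI = 2,240/5,750 = 39%.
LTV = 46,500/45,500 = 102.2%.
Reserves = 4,120/1,015 = 4.1 months.
Option A: score 711 ≥ 680; DTI 39% > 36%; employment 21 < 24 mo → does not qualify.
Option B: score 711 ≥ 640; DTI 39% ≤ 40%; LTV 102.2% ≤ 110%; employment 21 ≥ 6 mo; reserves 4.1 < 6 mo → does not qualify.
Option C: score 711 ≥ 620; DTI 39% ≤ 40%; LTV 102.2% ≤ 110%; employment 21 ≥ 6 mo → qualifies.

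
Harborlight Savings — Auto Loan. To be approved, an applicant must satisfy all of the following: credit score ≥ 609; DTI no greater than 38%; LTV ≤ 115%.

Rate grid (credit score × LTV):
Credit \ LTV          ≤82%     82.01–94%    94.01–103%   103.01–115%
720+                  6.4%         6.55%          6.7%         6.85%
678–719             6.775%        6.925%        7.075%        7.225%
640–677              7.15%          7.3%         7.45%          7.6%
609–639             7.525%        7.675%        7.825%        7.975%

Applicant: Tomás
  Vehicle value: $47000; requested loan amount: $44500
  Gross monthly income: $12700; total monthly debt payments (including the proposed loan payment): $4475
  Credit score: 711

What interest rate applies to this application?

7.075%

Credit score 711 ≥ 609; Debt-to-income = 4,475/12,700 = 35.2% — meets 38% limit
Loan-to-value = 44,500/47,000 = 94.7% — pass (115% max)
Row: 711 falls in 678–719. Column: 94.7% falls in 94.01–103%. Rate = 7.075%.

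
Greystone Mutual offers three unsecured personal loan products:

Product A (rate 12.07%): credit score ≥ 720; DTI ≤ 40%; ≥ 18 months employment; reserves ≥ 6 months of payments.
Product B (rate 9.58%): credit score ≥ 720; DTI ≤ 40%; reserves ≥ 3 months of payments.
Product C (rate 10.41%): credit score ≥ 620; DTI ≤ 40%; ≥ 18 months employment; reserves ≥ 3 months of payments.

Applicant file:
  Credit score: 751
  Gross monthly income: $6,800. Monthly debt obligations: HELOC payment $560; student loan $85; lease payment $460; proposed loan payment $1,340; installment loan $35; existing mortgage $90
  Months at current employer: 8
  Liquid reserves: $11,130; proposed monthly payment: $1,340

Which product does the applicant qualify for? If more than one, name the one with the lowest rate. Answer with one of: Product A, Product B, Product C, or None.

Product B

Total debts = (560 + 85 + 460 + 1,340 + 35 + 90) = 2,570; DTI = 2,570/6,800 = 37.8%.
Reserves = 11,130/1,340 = 8.3 months.
Product A: score 751 ≥ 720; DTI 37.8% ≤ 40%; employment 8 < 18 mo; reserves 8.3 ≥ 6 mo → does not qualify.
Product B: score 751 ≥ 720; DTI 37.8% ≤ 40%; reserves 8.3 ≥ 3 mo → qualifies.
Product C: score 751 ≥ 620; DTI 37.8% ≤ 40%; employment 8 < 18 mo; reserves 8.3 ≥ 3 mo → does not qualify.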